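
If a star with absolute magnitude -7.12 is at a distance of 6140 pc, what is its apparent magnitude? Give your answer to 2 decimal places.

m ≈ 6.82

m = M + 5 log₁₀ d − 5 = -7.12 + 5·3.7882 − 5 = 6.821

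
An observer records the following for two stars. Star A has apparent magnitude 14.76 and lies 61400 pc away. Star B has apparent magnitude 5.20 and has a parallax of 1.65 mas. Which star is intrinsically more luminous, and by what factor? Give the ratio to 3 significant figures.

Star A is more luminous, by a factor of 1.54.

Star A: M = m − 5 log₁₀ d + 5 = 14.76 − 5·4.7882 + 5 = -4.181
Star B: p = 1.65 mas = 1.65×10^-3″ → d = 1/p = 606.1 pc
Star B: M = m − 5 log₁₀ d + 5 = 5.20 − 5·2.7825 + 5 = -3.713
ΔM = M_A − M_B = -4.181 − (-3.713) = -0.468; smaller M is more luminous → Star A.
L ratio = 10^(0.4 |ΔM|) = 10^0.187 = 1.539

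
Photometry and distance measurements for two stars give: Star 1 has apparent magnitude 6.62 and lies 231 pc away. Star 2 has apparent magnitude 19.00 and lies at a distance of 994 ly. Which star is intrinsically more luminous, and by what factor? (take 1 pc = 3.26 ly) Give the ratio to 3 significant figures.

Star 1: M = m − 5 log₁₀ d + 5 = 6.62 − 5·2.3636 + 5 = -0.198
Star 2: d = 994 ly / 3.26 = 304.9 pc
Star 2: M = m − 5 log₁₀ d + 5 = 19.00 − 5·2.4842 + 5 = 11.579
ΔM = M_1 − M_2 = -0.198 − (11.579) = -11.777; smaller M is more luminous → Star 1.
L ratio = 10^(0.4 |ΔM|) = 10^4.711 = 51390

Star 1 is more luminous, by a factor of 51400.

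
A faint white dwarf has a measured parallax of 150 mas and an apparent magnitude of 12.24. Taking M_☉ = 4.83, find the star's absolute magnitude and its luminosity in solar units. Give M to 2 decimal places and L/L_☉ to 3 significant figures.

d = 1/p = 1000/150 mas = 6.667 pc
M = m − 5 log₁₀ d + 5 = 12.24 − 5·0.8239 + 5 = 13.120
M − M_☉ = 13.120 − 4.83 = 8.290
L/L_☉ = 10^(−0.4 × 8.290) = 4.829×10^-4

M ≈ 13.12; L/L_☉ ≈ 4.83×10^-4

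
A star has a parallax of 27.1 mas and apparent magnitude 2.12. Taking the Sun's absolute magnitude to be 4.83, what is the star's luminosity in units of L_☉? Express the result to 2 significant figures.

d = 1/p = 1000/27.1 mas = 36.90 pc
M = m − 5 log₁₀ d + 5 = 2.12 − 5·1.5670 + 5 = -0.715
M − M_☉ = -0.715 − 4.83 = -5.545
L/L_☉ = 10^(−0.4 × -5.545) = 165.2

L/L_☉ ≈ 170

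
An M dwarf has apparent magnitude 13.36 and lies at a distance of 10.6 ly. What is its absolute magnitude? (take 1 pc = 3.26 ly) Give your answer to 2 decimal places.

d = 10.6 ly / 3.26 = 3.252 pc
5 log₁₀(d/10 pc) = 5 log₁₀(3.252) − 5 = -2.440
M = m − 5 log₁₀(d/10) = 13.36 + 2.440 = 15.800

M ≈ 15.80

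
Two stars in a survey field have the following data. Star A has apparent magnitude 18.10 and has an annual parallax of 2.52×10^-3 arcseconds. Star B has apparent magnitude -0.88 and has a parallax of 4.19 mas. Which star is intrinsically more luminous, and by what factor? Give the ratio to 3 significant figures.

Star B is more luminous, by a factor of 1.41×10^7.

Star A: d = 1/p = 1/2.52×10^-3″ = 396.8 pc
Star A: M = m − 5 log₁₀ d + 5 = 18.10 − 5·2.5986 + 5 = 10.107
Star B: p = 4.19 mas = 4.19×10^-3″ → d = 1/p = 238.7 pc
Star B: M = m − 5 log₁₀ d + 5 = -0.88 − 5·2.3778 + 5 = -7.769
ΔM = M_A − M_B = 10.107 − (-7.769) = 17.876; smaller M is more luminous → Star B.
L ratio = 10^(0.4 |ΔM|) = 10^7.150 = 1.414×10^7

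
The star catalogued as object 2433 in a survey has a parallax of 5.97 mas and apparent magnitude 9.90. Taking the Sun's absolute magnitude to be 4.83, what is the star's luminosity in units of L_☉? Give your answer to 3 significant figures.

L/L_☉ ≈ 2.63

d = 1/p = 1000/5.97 mas = 167.5 pc
M = m − 5 log₁₀ d + 5 = 9.90 − 5·2.2240 + 5 = 3.780
M − M_☉ = 3.780 − 4.83 = -1.050
L/L_☉ = 10^(−0.4 × -1.050) = 2.631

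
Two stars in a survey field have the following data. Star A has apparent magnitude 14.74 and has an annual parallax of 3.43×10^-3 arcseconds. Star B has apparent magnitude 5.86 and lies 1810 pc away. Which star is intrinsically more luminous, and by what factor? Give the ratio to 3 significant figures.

Star B is more luminous, by a factor of 137000.

Star A: d = 1/p = 1/3.43×10^-3″ = 291.5 pc
Star A: M = m − 5 log₁₀ d + 5 = 14.74 − 5·2.4647 + 5 = 7.416
Star B: M = m − 5 log₁₀ d + 5 = 5.86 − 5·3.2577 + 5 = -5.428
ΔM = M_A − M_B = 7.416 − (-5.428) = 12.845; smaller M is more luminous → Star B.
L ratio = 10^(0.4 |ΔM|) = 10^5.138 = 137400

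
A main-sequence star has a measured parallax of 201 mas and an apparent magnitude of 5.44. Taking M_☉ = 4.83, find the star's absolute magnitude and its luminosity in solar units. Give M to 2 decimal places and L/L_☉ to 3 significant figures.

d = 1/p = 1000/201 mas = 4.975 pc
M = m − 5 log₁₀ d + 5 = 5.44 − 5·0.6968 + 5 = 6.956
M − M_☉ = 6.956 − 4.83 = 2.126
L/L_☉ = 10^(−0.4 × 2.126) = 0.1411

M ≈ 6.96; L/L_☉ ≈ 0.141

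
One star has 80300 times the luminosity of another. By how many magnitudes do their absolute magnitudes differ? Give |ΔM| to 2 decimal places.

Pogson: ΔM = −2.5 log₁₀(ratio) = −2.5 log₁₀(80300) = −2.5 × 4.9047 = -12.262

|ΔM| ≈ 12.26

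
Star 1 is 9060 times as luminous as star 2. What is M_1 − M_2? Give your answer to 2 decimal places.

M_1 − M_2 ≈ -9.89

Pogson: ΔM = −2.5 log₁₀(ratio) = −2.5 log₁₀(9060) = −2.5 × 3.9571 = -9.893
Star 1 is brighter, so it has the smaller magnitude: the difference is negative.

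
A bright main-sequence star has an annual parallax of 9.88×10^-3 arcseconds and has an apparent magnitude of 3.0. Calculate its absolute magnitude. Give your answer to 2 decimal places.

M ≈ -2.03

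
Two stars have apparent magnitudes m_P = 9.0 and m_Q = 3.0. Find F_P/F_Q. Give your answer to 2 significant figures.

F_P/F_Q ≈ 4.0×10^-3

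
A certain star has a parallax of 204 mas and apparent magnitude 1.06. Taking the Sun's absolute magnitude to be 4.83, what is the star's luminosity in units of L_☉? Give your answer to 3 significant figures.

L/L_☉ ≈ 7.74

d = 1/p = 1000/204 mas = 4.902 pc
M = m − 5 log₁₀ d + 5 = 1.06 − 5·0.6904 + 5 = 2.608
M − M_☉ = 2.608 − 4.83 = -2.222
L/L_☉ = 10^(−0.4 × -2.222) = 7.740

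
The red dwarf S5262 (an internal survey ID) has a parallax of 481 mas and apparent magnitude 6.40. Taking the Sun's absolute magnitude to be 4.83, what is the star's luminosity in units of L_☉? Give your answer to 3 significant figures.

L/L_☉ ≈ 0.0102

d = 1/p = 1000/481 mas = 2.079 pc
M = m − 5 log₁₀ d + 5 = 6.40 − 5·0.3179 + 5 = 9.811
M − M_☉ = 9.811 − 4.83 = 4.981
L/L_☉ = 10^(−0.4 × 4.981) = 0.01018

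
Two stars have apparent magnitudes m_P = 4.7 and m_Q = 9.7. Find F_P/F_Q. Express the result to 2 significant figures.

F_P/F_Q ≈ 100

Magnitude difference = -5.0
Flux ratio = 10^(−0.4 Δm) = 10^(−0.4 × -5.0) = 10^2.000 = 100.0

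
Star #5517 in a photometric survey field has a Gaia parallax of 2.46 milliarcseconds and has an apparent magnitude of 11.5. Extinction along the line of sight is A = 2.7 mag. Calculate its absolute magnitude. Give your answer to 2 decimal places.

M ≈ 0.75

p = 2.46 mas = 2.46×10^-3″ → d = 1/p = 406.5 pc
5 log₁₀(d/10 pc) = 5 log₁₀(406.5) − 5 = 8.045
M = m − 5 log₁₀(d/10) − A = 11.5 − 8.045 − 2.7 = 0.755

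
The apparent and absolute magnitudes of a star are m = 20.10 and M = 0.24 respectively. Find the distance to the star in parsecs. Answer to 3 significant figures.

μ = m − M = 19.860
m − M = 5 log₁₀ d − 5
log₁₀ d = (m − M)/5 + 1 = 4.9720
d = 10^4.9720 = 93760 pc

d ≈ 93800 pc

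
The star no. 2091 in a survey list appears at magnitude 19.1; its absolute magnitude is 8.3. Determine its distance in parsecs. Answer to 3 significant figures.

μ = m − M = 10.800
m − M = 5 log₁₀ d − 5
log₁₀ d = (m − M)/5 + 1 = 3.1600
d = 10^3.1600 = 1445 pc

d ≈ 1450 pc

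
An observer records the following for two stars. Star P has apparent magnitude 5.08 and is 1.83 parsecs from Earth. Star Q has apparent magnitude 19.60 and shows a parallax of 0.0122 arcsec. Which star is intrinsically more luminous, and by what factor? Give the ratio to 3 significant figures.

Star P is more luminous, by a factor of 320.

Star P: M = m − 5 log₁₀ d + 5 = 5.08 − 5·0.2625 + 5 = 8.768
Star Q: d = 1/p = 1/0.0122″ = 81.97 pc
Star Q: M = m − 5 log₁₀ d + 5 = 19.60 − 5·1.9136 + 5 = 15.032
ΔM = M_P − M_Q = 8.768 − (15.032) = -6.264; smaller M is more luminous → Star P.
L ratio = 10^(0.4 |ΔM|) = 10^2.506 = 320.3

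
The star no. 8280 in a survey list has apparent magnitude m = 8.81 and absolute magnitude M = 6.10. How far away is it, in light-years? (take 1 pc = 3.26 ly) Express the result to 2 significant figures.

d ≈ 110 ly

Distance modulus: m − M = 8.81 − (6.10) = 2.710
m − M = 5 log₁₀ d − 5
log₁₀ d = (m − M)/5 + 1 = 1.5420
d = 10^1.5420 = 34.83 pc
= 113.6 ly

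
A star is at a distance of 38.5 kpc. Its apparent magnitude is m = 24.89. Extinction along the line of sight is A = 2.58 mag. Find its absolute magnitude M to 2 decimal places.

M ≈ 4.38

d = 38.5 kpc = 38500 pc
5 log₁₀(d/10 pc) = 5 log₁₀(38500) − 5 = 17.927
M = m − 5 log₁₀(d/10) − A = 24.89 − 17.927 − 2.58 = 4.383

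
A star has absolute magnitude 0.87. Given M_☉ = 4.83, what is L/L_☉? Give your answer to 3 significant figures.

L/L_☉ ≈ 38.4

M − M_☉ = 0.87 − 4.83 = -3.960
L/L_☉ = 10^(−0.4 (M − M_☉)) = 10^1.584 = 38.37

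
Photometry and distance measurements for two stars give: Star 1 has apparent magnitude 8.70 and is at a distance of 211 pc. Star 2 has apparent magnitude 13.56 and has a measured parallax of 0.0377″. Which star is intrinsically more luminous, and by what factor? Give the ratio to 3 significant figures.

Star 1 is more luminous, by a factor of 5560.

Star 1: M = m − 5 log₁₀ d + 5 = 8.70 − 5·2.3243 + 5 = 2.079
Star 2: d = 1/p = 1/0.0377″ = 26.53 pc
Star 2: M = m − 5 log₁₀ d + 5 = 13.56 − 5·1.4237 + 5 = 11.442
ΔM = M_1 − M_2 = 2.079 − (11.442) = -9.363; smaller M is more luminous → Star 1.
L ratio = 10^(0.4 |ΔM|) = 10^3.745 = 5562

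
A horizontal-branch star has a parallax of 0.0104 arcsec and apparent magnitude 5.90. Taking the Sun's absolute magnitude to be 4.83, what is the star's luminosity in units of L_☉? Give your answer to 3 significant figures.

L/L_☉ ≈ 34.5

d = 1/p = 1/0.0104″ = 96.15 pc
M = m − 5 log₁₀ d + 5 = 5.90 − 5·1.9830 + 5 = 0.985
M − M_☉ = 0.985 − 4.83 = -3.845
L/L_☉ = 10^(−0.4 × -3.845) = 34.51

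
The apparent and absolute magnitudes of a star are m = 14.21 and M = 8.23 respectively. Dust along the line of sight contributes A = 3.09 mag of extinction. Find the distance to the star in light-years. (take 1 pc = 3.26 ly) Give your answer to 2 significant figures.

m − M = 5 log₁₀(d/10 pc) + A  ⇒  14.21 − (8.23) − 3.09 = 5 log₁₀(d/10)
2.890 = 5 log₁₀(d/10)
log₁₀ d = (m − M − A)/5 + 1 = 1.5780
d = 10^1.5780 = 37.84 pc
= 123.4 ly

d ≈ 120 ly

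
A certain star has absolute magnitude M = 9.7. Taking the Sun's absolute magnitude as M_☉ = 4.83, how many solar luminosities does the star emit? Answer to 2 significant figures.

M − M_☉ = 9.7 − 4.83 = 4.870
L/L_☉ = 10^(−0.4 (M − M_☉)) = 10^-1.948 = 0.01127

L/L_☉ ≈ 0.011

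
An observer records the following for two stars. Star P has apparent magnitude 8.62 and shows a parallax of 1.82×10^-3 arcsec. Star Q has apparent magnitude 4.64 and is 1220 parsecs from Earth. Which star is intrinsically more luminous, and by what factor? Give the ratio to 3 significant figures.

Star P: d = 1/p = 1/1.82×10^-3″ = 549.5 pc
Star P: M = m − 5 log₁₀ d + 5 = 8.62 − 5·2.7399 + 5 = -0.080
Star Q: M = m − 5 log₁₀ d + 5 = 4.64 − 5·3.0864 + 5 = -5.792
ΔM = M_P − M_Q = -0.080 − (-5.792) = 5.712; smaller M is more luminous → Star Q.
L ratio = 10^(0.4 |ΔM|) = 10^2.285 = 192.7

Star Q is more luminous, by a factor of 193.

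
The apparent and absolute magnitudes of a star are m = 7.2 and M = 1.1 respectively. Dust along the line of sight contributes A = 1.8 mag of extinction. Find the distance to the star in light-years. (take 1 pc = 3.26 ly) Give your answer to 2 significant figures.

m − M = 5 log₁₀(d/10 pc) + A  ⇒  7.2 − (1.1) − 1.8 = 5 log₁₀(d/10)
4.300 = 5 log₁₀(d/10)
log₁₀ d = (m − M − A)/5 + 1 = 1.8600
d = 10^1.8600 = 72.44 pc
= 236.2 ly

d ≈ 240 ly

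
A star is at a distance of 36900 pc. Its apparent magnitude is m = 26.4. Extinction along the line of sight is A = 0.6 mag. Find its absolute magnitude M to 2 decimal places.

M ≈ 7.96

5 log₁₀(d/10 pc) = 5 log₁₀(36900) − 5 = 17.835
M = m − 5 log₁₀(d/10) − A = 26.4 − 17.835 − 0.6 = 7.965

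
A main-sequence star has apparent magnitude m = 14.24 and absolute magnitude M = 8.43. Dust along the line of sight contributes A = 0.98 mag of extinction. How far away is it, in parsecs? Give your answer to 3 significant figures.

d ≈ 92.5 pc

m − M = 5 log₁₀(d/10 pc) + A  ⇒  14.24 − (8.43) − 0.98 = 5 log₁₀(d/10)
4.830 = 5 log₁₀(d/10)
log₁₀ d = (m − M − A)/5 + 1 = 1.9660
d = 10^1.9660 = 92.47 pc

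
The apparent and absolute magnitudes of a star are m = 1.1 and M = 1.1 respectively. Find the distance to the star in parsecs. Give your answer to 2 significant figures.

d ≈ 10 pc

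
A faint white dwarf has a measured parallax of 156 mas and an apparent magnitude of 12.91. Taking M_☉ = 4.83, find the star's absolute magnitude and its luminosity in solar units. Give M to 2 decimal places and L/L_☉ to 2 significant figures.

M ≈ 13.88; L/L_☉ ≈ 2.4×10^-4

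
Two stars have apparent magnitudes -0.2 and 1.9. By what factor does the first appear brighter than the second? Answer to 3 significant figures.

Magnitude difference = -2.1
Flux ratio = 10^(−0.4 Δm) = 10^(−0.4 × -2.1) = 10^0.840 = 6.918

6.92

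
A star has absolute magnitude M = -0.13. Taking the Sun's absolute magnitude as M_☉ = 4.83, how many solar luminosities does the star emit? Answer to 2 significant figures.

L/L_☉ ≈ 96

M − M_☉ = -0.13 − 4.83 = -4.960
L/L_☉ = 10^(−0.4 (M − M_☉)) = 10^1.984 = 96.38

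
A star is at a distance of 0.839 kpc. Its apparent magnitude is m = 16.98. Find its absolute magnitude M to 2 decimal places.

d = 0.839 kpc = 839.0 pc
5 log₁₀(d/10 pc) = 5 log₁₀(839.0) − 5 = 9.619
M = m − 5 log₁₀(d/10) = 16.98 − 9.619 = 7.361

M ≈ 7.36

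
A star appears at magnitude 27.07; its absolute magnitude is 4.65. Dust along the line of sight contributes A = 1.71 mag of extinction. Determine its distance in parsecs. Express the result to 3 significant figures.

m − M = 5 log₁₀(d/10 pc) + A  ⇒  27.07 − (4.65) − 1.71 = 5 log₁₀(d/10)
20.710 = 5 log₁₀(d/10)
log₁₀ d = (m − M − A)/5 + 1 = 5.1420
d = 10^5.1420 = 138700 pc

d ≈ 139000 pc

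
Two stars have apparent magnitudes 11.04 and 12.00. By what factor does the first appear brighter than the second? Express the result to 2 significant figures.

Magnitude difference = -0.96
Flux ratio = 10^(−0.4 Δm) = 10^(−0.4 × -0.96) = 10^0.384 = 2.421

2.4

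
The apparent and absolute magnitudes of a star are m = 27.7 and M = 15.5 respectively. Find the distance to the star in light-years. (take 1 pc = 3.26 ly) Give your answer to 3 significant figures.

Distance modulus: m − M = 27.7 − (15.5) = 12.200
m − M = 5 log₁₀ d − 5
log₁₀ d = (m − M)/5 + 1 = 3.4400
d = 10^3.4400 = 2754 pc
= 8979 ly

d ≈ 8980 ly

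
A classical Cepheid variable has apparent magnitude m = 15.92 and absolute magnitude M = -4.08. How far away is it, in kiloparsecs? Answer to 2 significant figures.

μ = m − M = 20.000
m − M = 5 log₁₀ d − 5
log₁₀ d = (m − M)/5 + 1 = 5.0000
d = 10^5.0000 = 100000 pc
= 100.0 kpc

d ≈ 100 kpc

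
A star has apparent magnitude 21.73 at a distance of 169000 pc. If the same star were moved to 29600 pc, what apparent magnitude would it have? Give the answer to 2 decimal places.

Flux ∝ 1/d², so Δm = 5 log₁₀(d₂/d₁) = 5 log₁₀(29600/169000) = -3.783
m₂ = m₁ + Δm = 21.73 + (-3.783) = 17.947

m ≈ 17.95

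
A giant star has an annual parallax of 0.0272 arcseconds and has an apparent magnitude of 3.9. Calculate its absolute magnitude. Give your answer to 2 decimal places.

M ≈ 1.07

d = 1/p = 1/0.0272″ = 36.76 pc
5 log₁₀(d/10 pc) = 5 log₁₀(36.76) − 5 = 2.827
M = m − 5 log₁₀(d/10) = 3.9 − 2.827 = 1.073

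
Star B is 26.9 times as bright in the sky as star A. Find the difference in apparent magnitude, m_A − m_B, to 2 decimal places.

m_A − m_B ≈ 3.57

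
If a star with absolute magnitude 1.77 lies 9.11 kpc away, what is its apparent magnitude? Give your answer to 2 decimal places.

d = 9.11 kpc = 9110 pc
m = M + 5 log₁₀ d − 5 = 1.77 + 5·3.9595 − 5 = 16.568

m ≈ 16.57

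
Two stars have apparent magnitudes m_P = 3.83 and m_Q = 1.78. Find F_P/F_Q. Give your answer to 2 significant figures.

F_P/F_Q ≈ 0.15

Δm = 3.83 − (1.78) = 2.05
Flux ratio = 10^(−0.4 Δm) = 10^(−0.4 × 2.05) = 10^-0.820 = 0.1514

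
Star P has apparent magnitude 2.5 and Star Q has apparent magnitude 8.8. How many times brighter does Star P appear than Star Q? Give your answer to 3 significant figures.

Magnitude difference = -6.3
Flux ratio = 10^(−0.4 Δm) = 10^(−0.4 × -6.3) = 10^2.520 = 331.1

331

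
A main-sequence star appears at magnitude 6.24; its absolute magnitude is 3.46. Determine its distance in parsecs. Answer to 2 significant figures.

d ≈ 36 pc

μ = m − M = 2.780
m − M = 5 log₁₀ d − 5
log₁₀ d = (m − M)/5 + 1 = 1.5560
d = 10^1.5560 = 35.97 pc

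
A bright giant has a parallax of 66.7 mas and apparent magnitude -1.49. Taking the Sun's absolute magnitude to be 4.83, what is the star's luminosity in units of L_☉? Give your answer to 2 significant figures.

L/L_☉ ≈ 760

d = 1/p = 1000/66.7 mas = 14.99 pc
M = m − 5 log₁₀ d + 5 = -1.49 − 5·1.1759 + 5 = -2.369
M − M_☉ = -2.369 − 4.83 = -7.199
L/L_☉ = 10^(−0.4 × -7.199) = 758.1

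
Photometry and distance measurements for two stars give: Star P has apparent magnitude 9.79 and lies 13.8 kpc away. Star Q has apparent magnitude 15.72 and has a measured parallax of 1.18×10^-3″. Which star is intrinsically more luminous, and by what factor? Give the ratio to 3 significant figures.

Star P is more luminous, by a factor of 62400.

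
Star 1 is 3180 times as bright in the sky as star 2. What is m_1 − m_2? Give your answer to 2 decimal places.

Pogson: Δm = −2.5 log₁₀(ratio) = −2.5 log₁₀(3180) = −2.5 × 3.5024 = -8.756
Star 1 is brighter, so it has the smaller magnitude: the difference is negative.

m_1 − m_2 ≈ -8.76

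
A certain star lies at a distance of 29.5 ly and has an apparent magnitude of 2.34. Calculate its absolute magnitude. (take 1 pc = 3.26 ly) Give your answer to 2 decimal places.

M ≈ 2.56

d = 29.5 ly / 3.26 = 9.049 pc
5 log₁₀(d/10 pc) = 5 log₁₀(9.049) − 5 = -0.217
M = m − 5 log₁₀(d/10) = 2.34 + 0.217 = 2.557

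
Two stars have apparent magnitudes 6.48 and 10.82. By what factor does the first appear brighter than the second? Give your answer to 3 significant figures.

54.5

Magnitude difference = -4.34
Flux ratio = 10^(−0.4 Δm) = 10^(−0.4 × -4.34) = 10^1.736 = 54.45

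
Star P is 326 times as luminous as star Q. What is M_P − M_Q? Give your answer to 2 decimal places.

Pogson: ΔM = −2.5 log₁₀(ratio) = −2.5 log₁₀(326) = −2.5 × 2.5132 = -6.283
Star P is brighter, so it has the smaller magnitude: the difference is negative.

M_P − M_Q ≈ -6.28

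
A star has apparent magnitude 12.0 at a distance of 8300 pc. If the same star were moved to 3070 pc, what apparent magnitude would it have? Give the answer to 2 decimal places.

m ≈ 9.84

Flux ∝ 1/d², so Δm = 5 log₁₀(d₂/d₁) = 5 log₁₀(3070/8300) = -2.160
m₂ = m₁ + Δm = 12.0 + (-2.160) = 9.840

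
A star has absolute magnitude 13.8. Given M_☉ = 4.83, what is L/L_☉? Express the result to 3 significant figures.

L/L_☉ ≈ 2.58×10^-4

M − M_☉ = 13.8 − 4.83 = 8.970
L/L_☉ = 10^(−0.4 (M − M_☉)) = 10^-3.588 = 2.582×10^-4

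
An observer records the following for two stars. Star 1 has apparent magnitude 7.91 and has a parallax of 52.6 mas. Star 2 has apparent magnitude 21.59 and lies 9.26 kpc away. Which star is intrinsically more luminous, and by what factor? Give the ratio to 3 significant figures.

Star 1 is more luminous, by a factor of 1.25.

Star 1: p = 52.6 mas = 0.0526″ → d = 1/p = 19.01 pc
Star 1: M = m − 5 log₁₀ d + 5 = 7.91 − 5·1.2790 + 5 = 6.515
Star 2: d = 9.26 kpc = 9260 pc
Star 2: M = m − 5 log₁₀ d + 5 = 21.59 − 5·3.9666 + 5 = 6.757
ΔM = M_1 − M_2 = 6.515 − (6.757) = -0.242; smaller M is more luminous → Star 1.
L ratio = 10^(0.4 |ΔM|) = 10^0.097 = 1.250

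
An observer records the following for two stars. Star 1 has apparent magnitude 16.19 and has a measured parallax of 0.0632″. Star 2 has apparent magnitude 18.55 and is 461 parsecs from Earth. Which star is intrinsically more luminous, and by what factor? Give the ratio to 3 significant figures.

Star 1: d = 1/p = 1/0.0632″ = 15.82 pc
Star 1: M = m − 5 log₁₀ d + 5 = 16.19 − 5·1.1993 + 5 = 15.194
Star 2: M = m − 5 log₁₀ d + 5 = 18.55 − 5·2.6637 + 5 = 10.231
ΔM = M_1 − M_2 = 15.194 − (10.231) = 4.962; smaller M is more luminous → Star 2.
L ratio = 10^(0.4 |ΔM|) = 10^1.985 = 96.57

Star 2 is more luminous, by a factor of 96.6.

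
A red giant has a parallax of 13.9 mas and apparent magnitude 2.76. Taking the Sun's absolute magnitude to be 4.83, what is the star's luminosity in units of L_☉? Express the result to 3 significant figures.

L/L_☉ ≈ 348

d = 1/p = 1000/13.9 mas = 71.94 pc
M = m − 5 log₁₀ d + 5 = 2.76 − 5·1.8570 + 5 = -1.525
M − M_☉ = -1.525 − 4.83 = -6.355
L/L_☉ = 10^(−0.4 × -6.355) = 348.3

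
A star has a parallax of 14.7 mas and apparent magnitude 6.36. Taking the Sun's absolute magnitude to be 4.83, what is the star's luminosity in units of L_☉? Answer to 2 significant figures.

L/L_☉ ≈ 11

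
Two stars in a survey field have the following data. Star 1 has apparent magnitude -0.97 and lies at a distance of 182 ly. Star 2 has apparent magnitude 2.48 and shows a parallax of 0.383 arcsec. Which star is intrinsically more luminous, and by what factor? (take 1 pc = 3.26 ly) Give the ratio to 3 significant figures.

Star 1 is more luminous, by a factor of 11000.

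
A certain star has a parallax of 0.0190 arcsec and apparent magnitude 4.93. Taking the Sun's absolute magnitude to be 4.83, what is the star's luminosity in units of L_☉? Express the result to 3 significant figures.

L/L_☉ ≈ 25.3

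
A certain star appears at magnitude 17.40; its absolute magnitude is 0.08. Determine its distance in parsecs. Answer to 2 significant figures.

Distance modulus: m − M = 17.40 − (0.08) = 17.320
m − M = 5 log₁₀ d − 5
log₁₀ d = (m − M)/5 + 1 = 4.4640
d = 10^4.4640 = 29110 pc

d ≈ 29000 pc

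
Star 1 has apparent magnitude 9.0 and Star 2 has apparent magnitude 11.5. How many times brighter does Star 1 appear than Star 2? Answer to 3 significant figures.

10.0

Δm = 9.0 − (11.5) = -2.5
Flux ratio = 10^(−0.4 Δm) = 10^(−0.4 × -2.5) = 10^1.000 = 10.00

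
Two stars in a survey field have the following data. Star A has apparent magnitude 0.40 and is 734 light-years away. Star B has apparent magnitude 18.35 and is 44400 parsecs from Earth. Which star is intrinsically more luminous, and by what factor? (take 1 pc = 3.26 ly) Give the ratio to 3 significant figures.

Star A is more luminous, by a factor of 389.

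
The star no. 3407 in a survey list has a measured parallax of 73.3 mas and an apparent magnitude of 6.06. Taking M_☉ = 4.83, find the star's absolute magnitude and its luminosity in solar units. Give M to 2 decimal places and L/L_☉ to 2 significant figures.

d = 1/p = 1000/73.3 mas = 13.64 pc
M = m − 5 log₁₀ d + 5 = 6.06 − 5·1.1349 + 5 = 5.386
M − M_☉ = 5.386 − 4.83 = 0.556
L/L_☉ = 10^(−0.4 × 0.556) = 0.5995

M ≈ 5.39; L/L_☉ ≈ 0.60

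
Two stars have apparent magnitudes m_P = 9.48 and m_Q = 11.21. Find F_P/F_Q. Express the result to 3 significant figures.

Δm = 9.48 − (11.21) = -1.73
Flux ratio = 10^(−0.4 Δm) = 10^(−0.4 × -1.73) = 10^0.692 = 4.920

F_P/F_Q ≈ 4.92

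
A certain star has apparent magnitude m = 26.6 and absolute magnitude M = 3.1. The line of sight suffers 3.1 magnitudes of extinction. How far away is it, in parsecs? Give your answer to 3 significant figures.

m − M = 5 log₁₀(d/10 pc) + A  ⇒  26.6 − (3.1) − 3.1 = 5 log₁₀(d/10)
20.400 = 5 log₁₀(d/10)
log₁₀ d = (m − M − A)/5 + 1 = 5.0800
d = 10^5.0800 = 120200 pc

d ≈ 120000 pc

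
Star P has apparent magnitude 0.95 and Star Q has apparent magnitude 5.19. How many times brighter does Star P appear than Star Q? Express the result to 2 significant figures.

50

Magnitude difference = -4.24
Flux ratio = 10^(−0.4 Δm) = 10^(−0.4 × -4.24) = 10^1.696 = 49.66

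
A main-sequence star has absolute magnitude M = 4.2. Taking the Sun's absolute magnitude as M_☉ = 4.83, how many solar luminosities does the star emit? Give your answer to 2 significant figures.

L/L_☉ ≈ 1.8

M − M_☉ = 4.2 − 4.83 = -0.630
L/L_☉ = 10^(−0.4 (M − M_☉)) = 10^0.252 = 1.786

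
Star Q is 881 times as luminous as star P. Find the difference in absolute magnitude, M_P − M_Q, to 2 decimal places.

M_P − M_Q ≈ 7.36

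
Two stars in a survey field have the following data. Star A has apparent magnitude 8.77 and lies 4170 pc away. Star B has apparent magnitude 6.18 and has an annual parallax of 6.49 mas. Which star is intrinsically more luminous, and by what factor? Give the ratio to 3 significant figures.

Star A: M = m − 5 log₁₀ d + 5 = 8.77 − 5·3.6201 + 5 = -4.331
Star B: p = 6.49 mas = 6.49×10^-3″ → d = 1/p = 154.1 pc
Star B: M = m − 5 log₁₀ d + 5 = 6.18 − 5·2.1878 + 5 = 0.241
ΔM = M_A − M_B = -4.331 − (0.241) = -4.572; smaller M is more luminous → Star A.
L ratio = 10^(0.4 |ΔM|) = 10^1.829 = 67.42

Star A is more luminous, by a factor of 67.4.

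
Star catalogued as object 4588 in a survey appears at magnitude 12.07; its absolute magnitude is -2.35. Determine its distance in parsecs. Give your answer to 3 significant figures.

d ≈ 7660 pc

μ = m − M = 14.420
m − M = 5 log₁₀ d − 5
log₁₀ d = (m − M)/5 + 1 = 3.8840
d = 10^3.8840 = 7656 pc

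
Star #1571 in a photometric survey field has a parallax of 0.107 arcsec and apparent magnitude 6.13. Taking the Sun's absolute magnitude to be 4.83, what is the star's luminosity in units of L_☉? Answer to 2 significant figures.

d = 1/p = 1/0.107″ = 9.346 pc
M = m − 5 log₁₀ d + 5 = 6.13 − 5·0.9706 + 5 = 6.277
M − M_☉ = 6.277 − 4.83 = 1.447
L/L_☉ = 10^(−0.4 × 1.447) = 0.2638

L/L_☉ ≈ 0.26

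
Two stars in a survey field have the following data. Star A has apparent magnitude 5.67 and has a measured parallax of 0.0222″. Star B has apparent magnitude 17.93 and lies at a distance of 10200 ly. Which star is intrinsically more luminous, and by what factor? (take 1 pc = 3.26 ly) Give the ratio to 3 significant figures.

Star A: d = 1/p = 1/0.0222″ = 45.05 pc
Star A: M = m − 5 log₁₀ d + 5 = 5.67 − 5·1.6536 + 5 = 2.402
Star B: d = 10200 ly / 3.26 = 3129 pc
Star B: M = m − 5 log₁₀ d + 5 = 17.93 − 5·3.4954 + 5 = 5.453
ΔM = M_A − M_B = 2.402 − (5.453) = -3.051; smaller M is more luminous → Star A.
L ratio = 10^(0.4 |ΔM|) = 10^1.221 = 16.62

Star A is more luminous, by a factor of 16.6.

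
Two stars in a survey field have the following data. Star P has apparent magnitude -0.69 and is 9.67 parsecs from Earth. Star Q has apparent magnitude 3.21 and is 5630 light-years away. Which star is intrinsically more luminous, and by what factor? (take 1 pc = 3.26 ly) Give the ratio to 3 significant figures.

Star Q is more luminous, by a factor of 878.

Star P: M = m − 5 log₁₀ d + 5 = -0.69 − 5·0.9854 + 5 = -0.617
Star Q: d = 5630 ly / 3.26 = 1727 pc
Star Q: M = m − 5 log₁₀ d + 5 = 3.21 − 5·3.2373 + 5 = -7.976
ΔM = M_P − M_Q = -0.617 − (-7.976) = 7.359; smaller M is more luminous → Star Q.
L ratio = 10^(0.4 |ΔM|) = 10^2.944 = 878.5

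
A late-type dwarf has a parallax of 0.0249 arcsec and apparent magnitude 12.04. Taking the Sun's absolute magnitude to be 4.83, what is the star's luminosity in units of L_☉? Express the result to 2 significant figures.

L/L_☉ ≈ 0.021

d = 1/p = 1/0.0249″ = 40.16 pc
M = m − 5 log₁₀ d + 5 = 12.04 − 5·1.6038 + 5 = 9.021
M − M_☉ = 9.021 − 4.83 = 4.191
L/L_☉ = 10^(−0.4 × 4.191) = 0.02107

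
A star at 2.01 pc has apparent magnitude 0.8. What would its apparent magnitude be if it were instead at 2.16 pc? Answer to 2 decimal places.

m ≈ 0.96

Flux ∝ 1/d², so Δm = 5 log₁₀(d₂/d₁) = 5 log₁₀(2.16/2.01) = 0.156
m₂ = m₁ + Δm = 0.8 + (0.156) = 0.956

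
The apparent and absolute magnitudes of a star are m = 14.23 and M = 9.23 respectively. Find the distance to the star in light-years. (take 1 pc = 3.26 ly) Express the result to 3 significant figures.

μ = m − M = 5.000
m − M = 5 log₁₀ d − 5
log₁₀ d = (m − M)/5 + 1 = 2.0000
d = 10^2.0000 = 100.0 pc
= 326.0 ly

d ≈ 326 ly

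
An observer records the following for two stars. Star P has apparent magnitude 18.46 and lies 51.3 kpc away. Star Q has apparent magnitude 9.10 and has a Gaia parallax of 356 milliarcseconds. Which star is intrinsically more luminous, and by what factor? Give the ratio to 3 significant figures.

Star P is more luminous, by a factor of 60100.

Star P: d = 51.3 kpc = 51300 pc
Star P: M = m − 5 log₁₀ d + 5 = 18.46 − 5·4.7101 + 5 = -0.091
Star Q: p = 356 mas = 0.356″ → d = 1/p = 2.809 pc
Star Q: M = m − 5 log₁₀ d + 5 = 9.10 − 5·0.4486 + 5 = 11.857
ΔM = M_P − M_Q = -0.091 − (11.857) = -11.948; smaller M is more luminous → Star P.
L ratio = 10^(0.4 |ΔM|) = 10^4.779 = 60140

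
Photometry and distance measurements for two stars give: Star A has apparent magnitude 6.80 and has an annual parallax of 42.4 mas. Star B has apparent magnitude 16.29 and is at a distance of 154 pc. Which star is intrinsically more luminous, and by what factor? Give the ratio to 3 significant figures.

Star A is more luminous, by a factor of 147.

Star A: p = 42.4 mas = 0.0424″ → d = 1/p = 23.58 pc
Star A: M = m − 5 log₁₀ d + 5 = 6.80 − 5·1.3726 + 5 = 4.937
Star B: M = m − 5 log₁₀ d + 5 = 16.29 − 5·2.1875 + 5 = 10.352
ΔM = M_A − M_B = 4.937 − (10.352) = -5.416; smaller M is more luminous → Star A.
L ratio = 10^(0.4 |ΔM|) = 10^2.166 = 146.6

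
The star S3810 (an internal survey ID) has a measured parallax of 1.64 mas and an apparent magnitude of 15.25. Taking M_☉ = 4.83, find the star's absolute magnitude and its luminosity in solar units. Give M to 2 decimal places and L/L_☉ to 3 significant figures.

d = 1/p = 1000/1.64 mas = 609.8 pc
M = m − 5 log₁₀ d + 5 = 15.25 − 5·2.7852 + 5 = 6.324
M − M_☉ = 6.324 − 4.83 = 1.494
L/L_☉ = 10^(−0.4 × 1.494) = 0.2525

M ≈ 6.32; L/L_☉ ≈ 0.253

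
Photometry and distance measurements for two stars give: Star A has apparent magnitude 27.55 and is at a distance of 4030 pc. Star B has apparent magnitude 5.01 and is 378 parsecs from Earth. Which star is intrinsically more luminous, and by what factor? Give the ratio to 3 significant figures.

Star B is more luminous, by a factor of 9.13×10^6.

Star A: M = m − 5 log₁₀ d + 5 = 27.55 − 5·3.6053 + 5 = 14.523
Star B: M = m − 5 log₁₀ d + 5 = 5.01 − 5·2.5775 + 5 = -2.877
ΔM = M_A − M_B = 14.523 − (-2.877) = 17.401; smaller M is more luminous → Star B.
L ratio = 10^(0.4 |ΔM|) = 10^6.960 = 9.128×10^6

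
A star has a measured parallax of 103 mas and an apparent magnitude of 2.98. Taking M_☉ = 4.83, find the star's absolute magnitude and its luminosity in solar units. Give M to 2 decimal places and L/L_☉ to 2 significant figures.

d = 1/p = 1000/103 mas = 9.709 pc
M = m − 5 log₁₀ d + 5 = 2.98 − 5·0.9872 + 5 = 3.044
M − M_☉ = 3.044 − 4.83 = -1.786
L/L_☉ = 10^(−0.4 × -1.786) = 5.180

M ≈ 3.04; L/L_☉ ≈ 5.2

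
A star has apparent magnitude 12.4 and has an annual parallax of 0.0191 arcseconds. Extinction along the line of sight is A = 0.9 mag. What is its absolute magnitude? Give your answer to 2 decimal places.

d = 1/p = 1/0.0191″ = 52.36 pc
5 log₁₀(d/10 pc) = 5 log₁₀(52.36) − 5 = 3.595
M = m − 5 log₁₀(d/10) − A = 12.4 − 3.595 − 0.9 = 7.905

M ≈ 7.91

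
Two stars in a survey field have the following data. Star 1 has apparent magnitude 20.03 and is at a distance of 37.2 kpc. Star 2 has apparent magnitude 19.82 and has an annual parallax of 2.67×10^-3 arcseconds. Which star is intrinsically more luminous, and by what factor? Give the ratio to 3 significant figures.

Star 1: d = 37.2 kpc = 37200 pc
Star 1: M = m − 5 log₁₀ d + 5 = 20.03 − 5·4.5705 + 5 = 2.177
Star 2: d = 1/p = 1/2.67×10^-3″ = 374.5 pc
Star 2: M = m − 5 log₁₀ d + 5 = 19.82 − 5·2.5735 + 5 = 11.953
ΔM = M_1 − M_2 = 2.177 − (11.953) = -9.775; smaller M is more luminous → Star 1.
L ratio = 10^(0.4 |ΔM|) = 10^3.910 = 8130

Star 1 is more luminous, by a factor of 8130.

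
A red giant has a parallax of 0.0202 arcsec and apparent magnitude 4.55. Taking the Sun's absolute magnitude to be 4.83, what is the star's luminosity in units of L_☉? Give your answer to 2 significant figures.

d = 1/p = 1/0.0202″ = 49.50 pc
M = m − 5 log₁₀ d + 5 = 4.55 − 5·1.6946 + 5 = 1.077
M − M_☉ = 1.077 − 4.83 = -3.753
L/L_☉ = 10^(−0.4 × -3.753) = 31.72

L/L_☉ ≈ 32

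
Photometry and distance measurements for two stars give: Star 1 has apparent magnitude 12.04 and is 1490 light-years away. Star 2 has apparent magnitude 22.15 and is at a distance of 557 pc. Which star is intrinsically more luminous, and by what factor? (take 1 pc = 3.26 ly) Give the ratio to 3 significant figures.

Star 1: d = 1490 ly / 3.26 = 457.1 pc
Star 1: M = m − 5 log₁₀ d + 5 = 12.04 − 5·2.6600 + 5 = 3.740
Star 2: M = m − 5 log₁₀ d + 5 = 22.15 − 5·2.7459 + 5 = 13.421
ΔM = M_1 − M_2 = 3.740 − (13.421) = -9.681; smaller M is more luminous → Star 1.
L ratio = 10^(0.4 |ΔM|) = 10^3.872 = 7451

Star 1 is more luminous, by a factor of 7450.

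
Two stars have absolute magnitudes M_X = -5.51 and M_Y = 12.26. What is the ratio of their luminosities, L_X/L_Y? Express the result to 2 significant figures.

ΔM = M_X − M_Y = -17.77
L_X/L_Y = 10^(−0.4 ΔM) = 10^7.108 = 1.282×10^7

L_X/L_Y ≈ 1.3×10^7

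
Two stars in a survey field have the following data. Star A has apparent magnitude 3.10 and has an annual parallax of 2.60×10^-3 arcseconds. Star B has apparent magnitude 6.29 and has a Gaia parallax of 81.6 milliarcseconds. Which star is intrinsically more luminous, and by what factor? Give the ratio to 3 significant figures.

Star A: d = 1/p = 1/2.60×10^-3″ = 384.6 pc
Star A: M = m − 5 log₁₀ d + 5 = 3.10 − 5·2.5850 + 5 = -4.825
Star B: p = 81.6 mas = 0.0816″ → d = 1/p = 12.25 pc
Star B: M = m − 5 log₁₀ d + 5 = 6.29 − 5·1.0883 + 5 = 5.848
ΔM = M_A − M_B = -4.825 − (5.848) = -10.674; smaller M is more luminous → Star A.
L ratio = 10^(0.4 |ΔM|) = 10^4.269 = 18600

Star A is more luminous, by a factor of 18600.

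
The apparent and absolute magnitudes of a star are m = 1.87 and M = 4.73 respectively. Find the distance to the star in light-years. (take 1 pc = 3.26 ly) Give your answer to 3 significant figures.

d ≈ 8.73 ly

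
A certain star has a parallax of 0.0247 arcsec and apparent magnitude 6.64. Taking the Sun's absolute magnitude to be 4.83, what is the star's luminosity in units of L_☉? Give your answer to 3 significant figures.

L/L_☉ ≈ 3.09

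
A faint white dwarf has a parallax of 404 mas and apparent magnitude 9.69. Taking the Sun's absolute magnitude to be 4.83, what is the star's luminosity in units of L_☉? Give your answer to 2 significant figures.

L/L_☉ ≈ 7.0×10^-4

d = 1/p = 1000/404 mas = 2.475 pc
M = m − 5 log₁₀ d + 5 = 9.69 − 5·0.3936 + 5 = 12.722
M − M_☉ = 12.722 − 4.83 = 7.892
L/L_☉ = 10^(−0.4 × 7.892) = 6.970×10^-4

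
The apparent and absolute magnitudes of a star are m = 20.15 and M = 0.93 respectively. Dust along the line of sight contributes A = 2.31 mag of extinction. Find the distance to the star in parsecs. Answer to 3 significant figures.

d ≈ 24100 pc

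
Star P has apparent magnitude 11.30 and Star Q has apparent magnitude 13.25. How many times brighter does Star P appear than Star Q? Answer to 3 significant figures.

6.03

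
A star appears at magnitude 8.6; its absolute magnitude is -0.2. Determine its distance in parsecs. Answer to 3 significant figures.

μ = m − M = 8.800
m − M = 5 log₁₀ d − 5
log₁₀ d = (m − M)/5 + 1 = 2.7600
d = 10^2.7600 = 575.4 pc

d ≈ 575 pc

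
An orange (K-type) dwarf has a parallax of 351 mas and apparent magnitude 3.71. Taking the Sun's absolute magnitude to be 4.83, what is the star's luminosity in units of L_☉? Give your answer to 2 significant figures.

d = 1/p = 1000/351 mas = 2.849 pc
M = m − 5 log₁₀ d + 5 = 3.71 − 5·0.4547 + 5 = 6.437
M − M_☉ = 6.437 − 4.83 = 1.607
L/L_☉ = 10^(−0.4 × 1.607) = 0.2277

L/L_☉ ≈ 0.23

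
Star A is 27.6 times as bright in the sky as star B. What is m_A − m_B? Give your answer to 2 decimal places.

Pogson: Δm = −2.5 log₁₀(ratio) = −2.5 log₁₀(27.6) = −2.5 × 1.4409 = -3.602
Star A is brighter, so it has the smaller magnitude: the difference is negative.

m_A − m_B ≈ -3.60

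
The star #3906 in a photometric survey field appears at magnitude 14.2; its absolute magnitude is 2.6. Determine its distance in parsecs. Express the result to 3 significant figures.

d ≈ 2090 pc

μ = m − M = 11.600
m − M = 5 log₁₀ d − 5
log₁₀ d = (m − M)/5 + 1 = 3.3200
d = 10^3.3200 = 2089 pc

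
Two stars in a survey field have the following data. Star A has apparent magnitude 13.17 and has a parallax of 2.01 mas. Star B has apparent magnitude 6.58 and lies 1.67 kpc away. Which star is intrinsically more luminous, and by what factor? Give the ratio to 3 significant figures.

Star B is more luminous, by a factor of 4870.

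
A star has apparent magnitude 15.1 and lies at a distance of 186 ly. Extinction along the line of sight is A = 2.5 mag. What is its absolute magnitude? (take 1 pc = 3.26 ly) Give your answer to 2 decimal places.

d = 186 ly / 3.26 = 57.06 pc
5 log₁₀(d/10 pc) = 5 log₁₀(57.06) − 5 = 3.781
M = m − 5 log₁₀(d/10) − A = 15.1 − 3.781 − 2.5 = 8.819

M ≈ 8.82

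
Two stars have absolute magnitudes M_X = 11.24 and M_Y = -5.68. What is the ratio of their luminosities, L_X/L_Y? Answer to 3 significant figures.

L_X/L_Y ≈ 1.71×10^-7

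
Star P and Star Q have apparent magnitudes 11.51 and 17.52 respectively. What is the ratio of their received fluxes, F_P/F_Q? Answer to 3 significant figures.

Δm = 11.51 − (17.52) = -6.01
Flux ratio = 10^(−0.4 Δm) = 10^(−0.4 × -6.01) = 10^2.404 = 253.5

F_P/F_Q ≈ 254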